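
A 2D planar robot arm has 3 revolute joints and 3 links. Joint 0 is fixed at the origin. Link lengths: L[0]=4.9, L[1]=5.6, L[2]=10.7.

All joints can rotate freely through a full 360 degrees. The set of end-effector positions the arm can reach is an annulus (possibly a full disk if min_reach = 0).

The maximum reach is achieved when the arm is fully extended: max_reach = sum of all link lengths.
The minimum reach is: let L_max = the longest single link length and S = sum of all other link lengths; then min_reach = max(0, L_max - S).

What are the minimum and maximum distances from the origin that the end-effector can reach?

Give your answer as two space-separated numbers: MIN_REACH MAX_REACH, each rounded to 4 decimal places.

Answer: 0.2000 21.2000

Derivation:
Link lengths: [4.9, 5.6, 10.7]
max_reach = 4.9 + 5.6 + 10.7 = 21.2
L_max = max([4.9, 5.6, 10.7]) = 10.7
S (sum of others) = 21.2 - 10.7 = 10.5
min_reach = max(0, 10.7 - 10.5) = max(0, 0.2) = 0.2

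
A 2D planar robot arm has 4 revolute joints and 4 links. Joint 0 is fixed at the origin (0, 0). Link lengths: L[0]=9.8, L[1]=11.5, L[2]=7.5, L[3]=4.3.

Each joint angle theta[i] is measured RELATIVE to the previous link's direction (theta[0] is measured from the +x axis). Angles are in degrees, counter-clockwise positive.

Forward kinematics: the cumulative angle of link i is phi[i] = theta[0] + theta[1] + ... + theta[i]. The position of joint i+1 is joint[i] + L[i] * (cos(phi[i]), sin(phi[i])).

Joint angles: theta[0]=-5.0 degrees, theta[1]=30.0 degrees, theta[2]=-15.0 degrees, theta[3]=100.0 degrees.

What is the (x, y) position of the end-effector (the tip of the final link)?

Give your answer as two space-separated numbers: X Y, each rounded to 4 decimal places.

Answer: 26.1006 9.3490

Derivation:
joint[0] = (0.0000, 0.0000)  (base)
link 0: phi[0] = -5 = -5 deg
  cos(-5 deg) = 0.9962, sin(-5 deg) = -0.0872
  joint[1] = (0.0000, 0.0000) + 9.8 * (0.9962, -0.0872) = (0.0000 + 9.7627, 0.0000 + -0.8541) = (9.7627, -0.8541)
link 1: phi[1] = -5 + 30 = 25 deg
  cos(25 deg) = 0.9063, sin(25 deg) = 0.4226
  joint[2] = (9.7627, -0.8541) + 11.5 * (0.9063, 0.4226) = (9.7627 + 10.4225, -0.8541 + 4.8601) = (20.1852, 4.0060)
link 2: phi[2] = -5 + 30 + -15 = 10 deg
  cos(10 deg) = 0.9848, sin(10 deg) = 0.1736
  joint[3] = (20.1852, 4.0060) + 7.5 * (0.9848, 0.1736) = (20.1852 + 7.3861, 4.0060 + 1.3024) = (27.5713, 5.3083)
link 3: phi[3] = -5 + 30 + -15 + 100 = 110 deg
  cos(110 deg) = -0.3420, sin(110 deg) = 0.9397
  joint[4] = (27.5713, 5.3083) + 4.3 * (-0.3420, 0.9397) = (27.5713 + -1.4707, 5.3083 + 4.0407) = (26.1006, 9.3490)
End effector: (26.1006, 9.3490)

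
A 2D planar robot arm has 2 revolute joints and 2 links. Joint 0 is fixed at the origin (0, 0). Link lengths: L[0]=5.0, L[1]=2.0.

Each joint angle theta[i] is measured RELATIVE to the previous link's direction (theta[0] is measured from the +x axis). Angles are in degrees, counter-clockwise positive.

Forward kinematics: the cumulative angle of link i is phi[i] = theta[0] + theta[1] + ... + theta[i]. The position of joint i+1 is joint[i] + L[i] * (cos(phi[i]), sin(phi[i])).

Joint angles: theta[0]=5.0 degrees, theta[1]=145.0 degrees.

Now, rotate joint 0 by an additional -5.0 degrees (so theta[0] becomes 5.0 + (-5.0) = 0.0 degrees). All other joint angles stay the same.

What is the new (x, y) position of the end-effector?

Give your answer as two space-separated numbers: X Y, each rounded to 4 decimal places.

Answer: 3.3617 1.1472

Derivation:
joint[0] = (0.0000, 0.0000)  (base)
link 0: phi[0] = 0 = 0 deg
  cos(0 deg) = 1.0000, sin(0 deg) = 0.0000
  joint[1] = (0.0000, 0.0000) + 5 * (1.0000, 0.0000) = (0.0000 + 5.0000, 0.0000 + 0.0000) = (5.0000, 0.0000)
link 1: phi[1] = 0 + 145 = 145 deg
  cos(145 deg) = -0.8192, sin(145 deg) = 0.5736
  joint[2] = (5.0000, 0.0000) + 2 * (-0.8192, 0.5736) = (5.0000 + -1.6383, 0.0000 + 1.1472) = (3.3617, 1.1472)
End effector: (3.3617, 1.1472)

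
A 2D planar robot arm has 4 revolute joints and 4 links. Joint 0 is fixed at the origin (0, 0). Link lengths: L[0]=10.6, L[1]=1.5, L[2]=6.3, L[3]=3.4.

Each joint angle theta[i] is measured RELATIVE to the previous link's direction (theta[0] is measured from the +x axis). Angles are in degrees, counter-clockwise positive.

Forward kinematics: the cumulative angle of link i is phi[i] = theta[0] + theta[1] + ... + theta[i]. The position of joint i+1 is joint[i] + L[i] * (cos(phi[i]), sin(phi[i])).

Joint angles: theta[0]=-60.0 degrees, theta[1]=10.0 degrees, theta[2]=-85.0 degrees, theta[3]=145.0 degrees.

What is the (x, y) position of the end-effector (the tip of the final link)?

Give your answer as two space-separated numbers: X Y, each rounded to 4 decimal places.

Answer: 5.1578 -14.1933

Derivation:
joint[0] = (0.0000, 0.0000)  (base)
link 0: phi[0] = -60 = -60 deg
  cos(-60 deg) = 0.5000, sin(-60 deg) = -0.8660
  joint[1] = (0.0000, 0.0000) + 10.6 * (0.5000, -0.8660) = (0.0000 + 5.3000, 0.0000 + -9.1799) = (5.3000, -9.1799)
link 1: phi[1] = -60 + 10 = -50 deg
  cos(-50 deg) = 0.6428, sin(-50 deg) = -0.7660
  joint[2] = (5.3000, -9.1799) + 1.5 * (0.6428, -0.7660) = (5.3000 + 0.9642, -9.1799 + -1.1491) = (6.2642, -10.3289)
link 2: phi[2] = -60 + 10 + -85 = -135 deg
  cos(-135 deg) = -0.7071, sin(-135 deg) = -0.7071
  joint[3] = (6.2642, -10.3289) + 6.3 * (-0.7071, -0.7071) = (6.2642 + -4.4548, -10.3289 + -4.4548) = (1.8094, -14.7837)
link 3: phi[3] = -60 + 10 + -85 + 145 = 10 deg
  cos(10 deg) = 0.9848, sin(10 deg) = 0.1736
  joint[4] = (1.8094, -14.7837) + 3.4 * (0.9848, 0.1736) = (1.8094 + 3.3483, -14.7837 + 0.5904) = (5.1578, -14.1933)
End effector: (5.1578, -14.1933)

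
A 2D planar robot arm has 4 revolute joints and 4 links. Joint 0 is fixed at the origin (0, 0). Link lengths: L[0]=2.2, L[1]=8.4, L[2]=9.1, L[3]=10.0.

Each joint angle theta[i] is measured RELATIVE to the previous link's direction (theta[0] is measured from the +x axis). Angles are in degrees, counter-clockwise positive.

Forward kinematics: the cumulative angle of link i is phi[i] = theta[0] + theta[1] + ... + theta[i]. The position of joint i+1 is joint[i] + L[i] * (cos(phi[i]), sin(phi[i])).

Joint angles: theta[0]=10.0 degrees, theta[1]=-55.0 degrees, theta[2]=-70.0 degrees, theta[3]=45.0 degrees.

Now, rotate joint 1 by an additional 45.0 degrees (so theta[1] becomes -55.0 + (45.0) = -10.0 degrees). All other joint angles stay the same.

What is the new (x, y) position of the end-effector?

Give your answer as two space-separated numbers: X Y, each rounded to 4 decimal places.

joint[0] = (0.0000, 0.0000)  (base)
link 0: phi[0] = 10 = 10 deg
  cos(10 deg) = 0.9848, sin(10 deg) = 0.1736
  joint[1] = (0.0000, 0.0000) + 2.2 * (0.9848, 0.1736) = (0.0000 + 2.1666, 0.0000 + 0.3820) = (2.1666, 0.3820)
link 1: phi[1] = 10 + -10 = 0 deg
  cos(0 deg) = 1.0000, sin(0 deg) = 0.0000
  joint[2] = (2.1666, 0.3820) + 8.4 * (1.0000, 0.0000) = (2.1666 + 8.4000, 0.3820 + 0.0000) = (10.5666, 0.3820)
link 2: phi[2] = 10 + -10 + -70 = -70 deg
  cos(-70 deg) = 0.3420, sin(-70 deg) = -0.9397
  joint[3] = (10.5666, 0.3820) + 9.1 * (0.3420, -0.9397) = (10.5666 + 3.1124, 0.3820 + -8.5512) = (13.6790, -8.1692)
link 3: phi[3] = 10 + -10 + -70 + 45 = -25 deg
  cos(-25 deg) = 0.9063, sin(-25 deg) = -0.4226
  joint[4] = (13.6790, -8.1692) + 10 * (0.9063, -0.4226) = (13.6790 + 9.0631, -8.1692 + -4.2262) = (22.7420, -12.3954)
End effector: (22.7420, -12.3954)

Answer: 22.7420 -12.3954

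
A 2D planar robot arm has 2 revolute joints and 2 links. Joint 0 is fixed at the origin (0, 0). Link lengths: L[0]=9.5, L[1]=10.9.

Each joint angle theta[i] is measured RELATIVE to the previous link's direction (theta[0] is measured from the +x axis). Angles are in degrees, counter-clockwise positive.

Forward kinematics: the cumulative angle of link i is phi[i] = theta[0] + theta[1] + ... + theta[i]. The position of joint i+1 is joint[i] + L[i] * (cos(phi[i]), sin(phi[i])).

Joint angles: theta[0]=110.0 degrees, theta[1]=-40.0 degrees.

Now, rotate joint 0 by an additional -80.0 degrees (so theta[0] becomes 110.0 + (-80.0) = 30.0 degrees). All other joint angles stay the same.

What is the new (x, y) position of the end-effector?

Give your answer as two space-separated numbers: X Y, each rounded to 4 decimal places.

joint[0] = (0.0000, 0.0000)  (base)
link 0: phi[0] = 30 = 30 deg
  cos(30 deg) = 0.8660, sin(30 deg) = 0.5000
  joint[1] = (0.0000, 0.0000) + 9.5 * (0.8660, 0.5000) = (0.0000 + 8.2272, 0.0000 + 4.7500) = (8.2272, 4.7500)
link 1: phi[1] = 30 + -40 = -10 deg
  cos(-10 deg) = 0.9848, sin(-10 deg) = -0.1736
  joint[2] = (8.2272, 4.7500) + 10.9 * (0.9848, -0.1736) = (8.2272 + 10.7344, 4.7500 + -1.8928) = (18.9616, 2.8572)
End effector: (18.9616, 2.8572)

Answer: 18.9616 2.8572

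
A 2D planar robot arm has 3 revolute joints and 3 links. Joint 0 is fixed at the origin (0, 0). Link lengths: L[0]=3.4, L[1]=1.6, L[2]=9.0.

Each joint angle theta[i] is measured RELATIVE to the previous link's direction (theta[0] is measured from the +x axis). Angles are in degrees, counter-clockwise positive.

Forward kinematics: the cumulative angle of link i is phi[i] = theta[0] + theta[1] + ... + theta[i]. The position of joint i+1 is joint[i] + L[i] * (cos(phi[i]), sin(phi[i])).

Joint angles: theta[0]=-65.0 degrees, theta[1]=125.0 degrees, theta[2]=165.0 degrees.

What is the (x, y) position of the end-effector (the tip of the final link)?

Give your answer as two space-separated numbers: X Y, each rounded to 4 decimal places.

Answer: -4.1271 -8.0598

Derivation:
joint[0] = (0.0000, 0.0000)  (base)
link 0: phi[0] = -65 = -65 deg
  cos(-65 deg) = 0.4226, sin(-65 deg) = -0.9063
  joint[1] = (0.0000, 0.0000) + 3.4 * (0.4226, -0.9063) = (0.0000 + 1.4369, 0.0000 + -3.0814) = (1.4369, -3.0814)
link 1: phi[1] = -65 + 125 = 60 deg
  cos(60 deg) = 0.5000, sin(60 deg) = 0.8660
  joint[2] = (1.4369, -3.0814) + 1.6 * (0.5000, 0.8660) = (1.4369 + 0.8000, -3.0814 + 1.3856) = (2.2369, -1.6958)
link 2: phi[2] = -65 + 125 + 165 = 225 deg
  cos(225 deg) = -0.7071, sin(225 deg) = -0.7071
  joint[3] = (2.2369, -1.6958) + 9 * (-0.7071, -0.7071) = (2.2369 + -6.3640, -1.6958 + -6.3640) = (-4.1271, -8.0598)
End effector: (-4.1271, -8.0598)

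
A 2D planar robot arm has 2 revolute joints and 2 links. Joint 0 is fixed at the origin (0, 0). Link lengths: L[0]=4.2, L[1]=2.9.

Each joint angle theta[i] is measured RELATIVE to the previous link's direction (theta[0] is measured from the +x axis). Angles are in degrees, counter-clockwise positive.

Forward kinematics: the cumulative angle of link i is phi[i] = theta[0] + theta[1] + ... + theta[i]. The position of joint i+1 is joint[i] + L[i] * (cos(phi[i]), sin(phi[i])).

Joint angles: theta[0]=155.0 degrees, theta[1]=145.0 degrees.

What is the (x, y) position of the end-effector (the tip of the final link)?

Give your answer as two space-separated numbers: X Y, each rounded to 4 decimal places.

joint[0] = (0.0000, 0.0000)  (base)
link 0: phi[0] = 155 = 155 deg
  cos(155 deg) = -0.9063, sin(155 deg) = 0.4226
  joint[1] = (0.0000, 0.0000) + 4.2 * (-0.9063, 0.4226) = (0.0000 + -3.8065, 0.0000 + 1.7750) = (-3.8065, 1.7750)
link 1: phi[1] = 155 + 145 = 300 deg
  cos(300 deg) = 0.5000, sin(300 deg) = -0.8660
  joint[2] = (-3.8065, 1.7750) + 2.9 * (0.5000, -0.8660) = (-3.8065 + 1.4500, 1.7750 + -2.5115) = (-2.3565, -0.7365)
End effector: (-2.3565, -0.7365)

Answer: -2.3565 -0.7365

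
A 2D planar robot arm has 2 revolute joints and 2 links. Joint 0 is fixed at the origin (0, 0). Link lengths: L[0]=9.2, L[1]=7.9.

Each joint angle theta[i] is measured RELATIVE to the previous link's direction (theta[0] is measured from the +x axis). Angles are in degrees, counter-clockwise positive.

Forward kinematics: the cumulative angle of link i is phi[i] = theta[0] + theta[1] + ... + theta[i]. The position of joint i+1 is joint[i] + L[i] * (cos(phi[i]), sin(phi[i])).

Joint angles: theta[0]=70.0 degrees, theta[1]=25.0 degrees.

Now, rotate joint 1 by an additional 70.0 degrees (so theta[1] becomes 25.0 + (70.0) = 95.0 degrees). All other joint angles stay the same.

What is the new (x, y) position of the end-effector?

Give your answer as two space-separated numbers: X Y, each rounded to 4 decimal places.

joint[0] = (0.0000, 0.0000)  (base)
link 0: phi[0] = 70 = 70 deg
  cos(70 deg) = 0.3420, sin(70 deg) = 0.9397
  joint[1] = (0.0000, 0.0000) + 9.2 * (0.3420, 0.9397) = (0.0000 + 3.1466, 0.0000 + 8.6452) = (3.1466, 8.6452)
link 1: phi[1] = 70 + 95 = 165 deg
  cos(165 deg) = -0.9659, sin(165 deg) = 0.2588
  joint[2] = (3.1466, 8.6452) + 7.9 * (-0.9659, 0.2588) = (3.1466 + -7.6308, 8.6452 + 2.0447) = (-4.4842, 10.6898)
End effector: (-4.4842, 10.6898)

Answer: -4.4842 10.6898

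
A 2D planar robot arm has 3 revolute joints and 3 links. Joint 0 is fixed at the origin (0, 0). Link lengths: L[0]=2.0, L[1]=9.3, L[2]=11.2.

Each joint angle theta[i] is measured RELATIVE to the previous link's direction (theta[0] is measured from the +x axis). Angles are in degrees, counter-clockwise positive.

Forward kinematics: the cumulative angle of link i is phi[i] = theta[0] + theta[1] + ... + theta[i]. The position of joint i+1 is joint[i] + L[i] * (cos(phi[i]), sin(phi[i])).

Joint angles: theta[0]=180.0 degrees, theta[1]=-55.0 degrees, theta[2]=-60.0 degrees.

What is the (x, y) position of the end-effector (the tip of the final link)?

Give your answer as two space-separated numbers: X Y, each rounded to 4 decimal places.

joint[0] = (0.0000, 0.0000)  (base)
link 0: phi[0] = 180 = 180 deg
  cos(180 deg) = -1.0000, sin(180 deg) = 0.0000
  joint[1] = (0.0000, 0.0000) + 2 * (-1.0000, 0.0000) = (0.0000 + -2.0000, 0.0000 + 0.0000) = (-2.0000, 0.0000)
link 1: phi[1] = 180 + -55 = 125 deg
  cos(125 deg) = -0.5736, sin(125 deg) = 0.8192
  joint[2] = (-2.0000, 0.0000) + 9.3 * (-0.5736, 0.8192) = (-2.0000 + -5.3343, 0.0000 + 7.6181) = (-7.3343, 7.6181)
link 2: phi[2] = 180 + -55 + -60 = 65 deg
  cos(65 deg) = 0.4226, sin(65 deg) = 0.9063
  joint[3] = (-7.3343, 7.6181) + 11.2 * (0.4226, 0.9063) = (-7.3343 + 4.7333, 7.6181 + 10.1506) = (-2.6009, 17.7688)
End effector: (-2.6009, 17.7688)

Answer: -2.6009 17.7688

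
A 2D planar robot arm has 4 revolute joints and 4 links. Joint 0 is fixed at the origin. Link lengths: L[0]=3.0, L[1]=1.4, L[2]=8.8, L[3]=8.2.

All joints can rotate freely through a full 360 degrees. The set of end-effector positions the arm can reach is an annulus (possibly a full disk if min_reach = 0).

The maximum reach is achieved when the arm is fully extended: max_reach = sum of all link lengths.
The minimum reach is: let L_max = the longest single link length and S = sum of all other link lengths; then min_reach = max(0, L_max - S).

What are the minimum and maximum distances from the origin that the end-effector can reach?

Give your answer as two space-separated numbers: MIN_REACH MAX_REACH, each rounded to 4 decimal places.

Link lengths: [3.0, 1.4, 8.8, 8.2]
max_reach = 3 + 1.4 + 8.8 + 8.2 = 21.4
L_max = max([3.0, 1.4, 8.8, 8.2]) = 8.8
S (sum of others) = 21.4 - 8.8 = 12.6
min_reach = max(0, 8.8 - 12.6) = max(0, -3.8) = 0

Answer: 0.0000 21.4000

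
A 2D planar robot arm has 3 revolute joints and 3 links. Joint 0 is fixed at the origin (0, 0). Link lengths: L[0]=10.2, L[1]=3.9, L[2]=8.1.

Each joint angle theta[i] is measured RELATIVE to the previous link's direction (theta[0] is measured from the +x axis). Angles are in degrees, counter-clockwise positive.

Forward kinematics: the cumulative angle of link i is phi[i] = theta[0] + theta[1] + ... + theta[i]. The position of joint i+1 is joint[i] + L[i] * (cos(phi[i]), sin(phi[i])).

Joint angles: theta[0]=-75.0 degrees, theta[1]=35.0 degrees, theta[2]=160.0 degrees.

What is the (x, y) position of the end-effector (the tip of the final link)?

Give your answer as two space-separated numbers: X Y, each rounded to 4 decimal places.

joint[0] = (0.0000, 0.0000)  (base)
link 0: phi[0] = -75 = -75 deg
  cos(-75 deg) = 0.2588, sin(-75 deg) = -0.9659
  joint[1] = (0.0000, 0.0000) + 10.2 * (0.2588, -0.9659) = (0.0000 + 2.6400, 0.0000 + -9.8524) = (2.6400, -9.8524)
link 1: phi[1] = -75 + 35 = -40 deg
  cos(-40 deg) = 0.7660, sin(-40 deg) = -0.6428
  joint[2] = (2.6400, -9.8524) + 3.9 * (0.7660, -0.6428) = (2.6400 + 2.9876, -9.8524 + -2.5069) = (5.6275, -12.3593)
link 2: phi[2] = -75 + 35 + 160 = 120 deg
  cos(120 deg) = -0.5000, sin(120 deg) = 0.8660
  joint[3] = (5.6275, -12.3593) + 8.1 * (-0.5000, 0.8660) = (5.6275 + -4.0500, -12.3593 + 7.0148) = (1.5775, -5.3445)
End effector: (1.5775, -5.3445)

Answer: 1.5775 -5.3445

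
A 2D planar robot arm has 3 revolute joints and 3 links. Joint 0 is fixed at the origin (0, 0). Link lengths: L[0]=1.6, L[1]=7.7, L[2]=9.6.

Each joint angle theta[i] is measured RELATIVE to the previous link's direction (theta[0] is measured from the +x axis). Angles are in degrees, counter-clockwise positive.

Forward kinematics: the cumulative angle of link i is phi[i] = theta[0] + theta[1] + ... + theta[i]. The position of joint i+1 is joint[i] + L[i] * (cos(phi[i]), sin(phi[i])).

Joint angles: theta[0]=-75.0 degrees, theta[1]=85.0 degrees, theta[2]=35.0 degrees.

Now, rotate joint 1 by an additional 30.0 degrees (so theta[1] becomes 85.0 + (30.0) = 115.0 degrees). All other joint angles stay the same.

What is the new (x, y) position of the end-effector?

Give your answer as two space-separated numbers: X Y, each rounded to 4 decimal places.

Answer: 8.7973 12.6769

Derivation:
joint[0] = (0.0000, 0.0000)  (base)
link 0: phi[0] = -75 = -75 deg
  cos(-75 deg) = 0.2588, sin(-75 deg) = -0.9659
  joint[1] = (0.0000, 0.0000) + 1.6 * (0.2588, -0.9659) = (0.0000 + 0.4141, 0.0000 + -1.5455) = (0.4141, -1.5455)
link 1: phi[1] = -75 + 115 = 40 deg
  cos(40 deg) = 0.7660, sin(40 deg) = 0.6428
  joint[2] = (0.4141, -1.5455) + 7.7 * (0.7660, 0.6428) = (0.4141 + 5.8985, -1.5455 + 4.9495) = (6.3127, 3.4040)
link 2: phi[2] = -75 + 115 + 35 = 75 deg
  cos(75 deg) = 0.2588, sin(75 deg) = 0.9659
  joint[3] = (6.3127, 3.4040) + 9.6 * (0.2588, 0.9659) = (6.3127 + 2.4847, 3.4040 + 9.2729) = (8.7973, 12.6769)
End effector: (8.7973, 12.6769)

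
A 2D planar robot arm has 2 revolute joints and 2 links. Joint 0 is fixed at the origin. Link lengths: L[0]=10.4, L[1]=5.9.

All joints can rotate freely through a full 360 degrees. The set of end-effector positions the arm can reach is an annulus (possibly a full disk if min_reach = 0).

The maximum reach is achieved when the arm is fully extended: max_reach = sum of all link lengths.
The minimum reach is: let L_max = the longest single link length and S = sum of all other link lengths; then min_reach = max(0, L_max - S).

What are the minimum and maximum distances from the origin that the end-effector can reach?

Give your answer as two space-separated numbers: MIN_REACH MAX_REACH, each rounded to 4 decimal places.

Answer: 4.5000 16.3000

Derivation:
Link lengths: [10.4, 5.9]
max_reach = 10.4 + 5.9 = 16.3
L_max = max([10.4, 5.9]) = 10.4
S (sum of others) = 16.3 - 10.4 = 5.9
min_reach = max(0, 10.4 - 5.9) = max(0, 4.5) = 4.5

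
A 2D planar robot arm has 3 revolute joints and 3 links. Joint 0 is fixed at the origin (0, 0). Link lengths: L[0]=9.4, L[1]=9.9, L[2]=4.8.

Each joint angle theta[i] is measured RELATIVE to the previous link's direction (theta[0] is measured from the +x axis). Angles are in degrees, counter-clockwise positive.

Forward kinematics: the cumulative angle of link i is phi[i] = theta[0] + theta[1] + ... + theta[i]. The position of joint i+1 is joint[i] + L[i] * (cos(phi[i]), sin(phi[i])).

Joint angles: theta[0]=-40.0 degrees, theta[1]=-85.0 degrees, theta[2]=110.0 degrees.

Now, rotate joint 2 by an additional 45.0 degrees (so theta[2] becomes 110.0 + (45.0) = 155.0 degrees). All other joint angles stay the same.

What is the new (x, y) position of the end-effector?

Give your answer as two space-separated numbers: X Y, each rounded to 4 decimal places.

Answer: 5.6793 -11.7518

Derivation:
joint[0] = (0.0000, 0.0000)  (base)
link 0: phi[0] = -40 = -40 deg
  cos(-40 deg) = 0.7660, sin(-40 deg) = -0.6428
  joint[1] = (0.0000, 0.0000) + 9.4 * (0.7660, -0.6428) = (0.0000 + 7.2008, 0.0000 + -6.0422) = (7.2008, -6.0422)
link 1: phi[1] = -40 + -85 = -125 deg
  cos(-125 deg) = -0.5736, sin(-125 deg) = -0.8192
  joint[2] = (7.2008, -6.0422) + 9.9 * (-0.5736, -0.8192) = (7.2008 + -5.6784, -6.0422 + -8.1096) = (1.5224, -14.1518)
link 2: phi[2] = -40 + -85 + 155 = 30 deg
  cos(30 deg) = 0.8660, sin(30 deg) = 0.5000
  joint[3] = (1.5224, -14.1518) + 4.8 * (0.8660, 0.5000) = (1.5224 + 4.1569, -14.1518 + 2.4000) = (5.6793, -11.7518)
End effector: (5.6793, -11.7518)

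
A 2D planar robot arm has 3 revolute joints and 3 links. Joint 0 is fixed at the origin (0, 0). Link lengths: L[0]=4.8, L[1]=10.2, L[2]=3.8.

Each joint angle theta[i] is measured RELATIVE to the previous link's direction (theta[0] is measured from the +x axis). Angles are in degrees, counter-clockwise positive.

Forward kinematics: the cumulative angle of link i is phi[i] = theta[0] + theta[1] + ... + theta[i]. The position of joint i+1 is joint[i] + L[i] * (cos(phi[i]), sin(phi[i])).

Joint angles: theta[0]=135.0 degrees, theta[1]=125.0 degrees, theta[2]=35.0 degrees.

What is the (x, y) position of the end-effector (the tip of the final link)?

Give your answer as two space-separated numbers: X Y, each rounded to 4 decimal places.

joint[0] = (0.0000, 0.0000)  (base)
link 0: phi[0] = 135 = 135 deg
  cos(135 deg) = -0.7071, sin(135 deg) = 0.7071
  joint[1] = (0.0000, 0.0000) + 4.8 * (-0.7071, 0.7071) = (0.0000 + -3.3941, 0.0000 + 3.3941) = (-3.3941, 3.3941)
link 1: phi[1] = 135 + 125 = 260 deg
  cos(260 deg) = -0.1736, sin(260 deg) = -0.9848
  joint[2] = (-3.3941, 3.3941) + 10.2 * (-0.1736, -0.9848) = (-3.3941 + -1.7712, 3.3941 + -10.0450) = (-5.1653, -6.6509)
link 2: phi[2] = 135 + 125 + 35 = 295 deg
  cos(295 deg) = 0.4226, sin(295 deg) = -0.9063
  joint[3] = (-5.1653, -6.6509) + 3.8 * (0.4226, -0.9063) = (-5.1653 + 1.6059, -6.6509 + -3.4440) = (-3.5594, -10.0949)
End effector: (-3.5594, -10.0949)

Answer: -3.5594 -10.0949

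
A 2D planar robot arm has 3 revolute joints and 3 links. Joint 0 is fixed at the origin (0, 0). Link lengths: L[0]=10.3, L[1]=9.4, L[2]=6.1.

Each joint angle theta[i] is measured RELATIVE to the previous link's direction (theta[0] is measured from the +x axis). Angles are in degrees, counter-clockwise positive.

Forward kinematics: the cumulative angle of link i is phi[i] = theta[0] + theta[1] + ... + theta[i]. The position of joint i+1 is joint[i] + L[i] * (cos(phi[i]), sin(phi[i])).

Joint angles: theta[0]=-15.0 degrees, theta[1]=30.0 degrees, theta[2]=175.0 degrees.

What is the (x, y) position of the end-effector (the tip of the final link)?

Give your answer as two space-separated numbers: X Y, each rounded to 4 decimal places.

joint[0] = (0.0000, 0.0000)  (base)
link 0: phi[0] = -15 = -15 deg
  cos(-15 deg) = 0.9659, sin(-15 deg) = -0.2588
  joint[1] = (0.0000, 0.0000) + 10.3 * (0.9659, -0.2588) = (0.0000 + 9.9490, 0.0000 + -2.6658) = (9.9490, -2.6658)
link 1: phi[1] = -15 + 30 = 15 deg
  cos(15 deg) = 0.9659, sin(15 deg) = 0.2588
  joint[2] = (9.9490, -2.6658) + 9.4 * (0.9659, 0.2588) = (9.9490 + 9.0797, -2.6658 + 2.4329) = (19.0287, -0.2329)
link 2: phi[2] = -15 + 30 + 175 = 190 deg
  cos(190 deg) = -0.9848, sin(190 deg) = -0.1736
  joint[3] = (19.0287, -0.2329) + 6.1 * (-0.9848, -0.1736) = (19.0287 + -6.0073, -0.2329 + -1.0593) = (13.0214, -1.2922)
End effector: (13.0214, -1.2922)

Answer: 13.0214 -1.2922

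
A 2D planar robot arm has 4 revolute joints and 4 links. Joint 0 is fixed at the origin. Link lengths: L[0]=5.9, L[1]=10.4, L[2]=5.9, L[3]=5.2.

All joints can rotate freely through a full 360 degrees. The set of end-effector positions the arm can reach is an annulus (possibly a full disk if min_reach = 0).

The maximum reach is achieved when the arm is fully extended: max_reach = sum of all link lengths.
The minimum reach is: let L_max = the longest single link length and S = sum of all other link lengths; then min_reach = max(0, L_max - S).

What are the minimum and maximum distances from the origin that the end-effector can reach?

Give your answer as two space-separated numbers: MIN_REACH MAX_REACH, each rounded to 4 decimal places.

Answer: 0.0000 27.4000

Derivation:
Link lengths: [5.9, 10.4, 5.9, 5.2]
max_reach = 5.9 + 10.4 + 5.9 + 5.2 = 27.4
L_max = max([5.9, 10.4, 5.9, 5.2]) = 10.4
S (sum of others) = 27.4 - 10.4 = 17
min_reach = max(0, 10.4 - 17) = max(0, -6.6) = 0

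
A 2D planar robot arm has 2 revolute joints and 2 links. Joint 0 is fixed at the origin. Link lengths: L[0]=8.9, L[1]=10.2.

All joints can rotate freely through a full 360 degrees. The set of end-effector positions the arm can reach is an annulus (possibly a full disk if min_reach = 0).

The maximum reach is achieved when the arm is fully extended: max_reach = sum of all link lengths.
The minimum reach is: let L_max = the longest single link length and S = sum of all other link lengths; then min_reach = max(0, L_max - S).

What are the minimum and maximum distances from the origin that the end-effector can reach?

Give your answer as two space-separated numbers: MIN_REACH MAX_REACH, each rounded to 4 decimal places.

Link lengths: [8.9, 10.2]
max_reach = 8.9 + 10.2 = 19.1
L_max = max([8.9, 10.2]) = 10.2
S (sum of others) = 19.1 - 10.2 = 8.9
min_reach = max(0, 10.2 - 8.9) = max(0, 1.3) = 1.3

Answer: 1.3000 19.1000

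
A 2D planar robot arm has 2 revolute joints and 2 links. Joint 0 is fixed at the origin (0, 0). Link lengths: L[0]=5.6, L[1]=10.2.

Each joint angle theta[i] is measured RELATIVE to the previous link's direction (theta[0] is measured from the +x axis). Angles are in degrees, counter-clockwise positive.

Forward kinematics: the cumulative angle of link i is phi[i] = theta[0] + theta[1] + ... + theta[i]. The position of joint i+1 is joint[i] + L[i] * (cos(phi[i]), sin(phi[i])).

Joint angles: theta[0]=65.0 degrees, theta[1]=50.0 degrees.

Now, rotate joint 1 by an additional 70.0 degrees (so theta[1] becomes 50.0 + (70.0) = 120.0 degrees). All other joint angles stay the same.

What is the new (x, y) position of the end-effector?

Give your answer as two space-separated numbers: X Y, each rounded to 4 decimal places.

joint[0] = (0.0000, 0.0000)  (base)
link 0: phi[0] = 65 = 65 deg
  cos(65 deg) = 0.4226, sin(65 deg) = 0.9063
  joint[1] = (0.0000, 0.0000) + 5.6 * (0.4226, 0.9063) = (0.0000 + 2.3667, 0.0000 + 5.0753) = (2.3667, 5.0753)
link 1: phi[1] = 65 + 120 = 185 deg
  cos(185 deg) = -0.9962, sin(185 deg) = -0.0872
  joint[2] = (2.3667, 5.0753) + 10.2 * (-0.9962, -0.0872) = (2.3667 + -10.1612, 5.0753 + -0.8890) = (-7.7945, 4.1863)
End effector: (-7.7945, 4.1863)

Answer: -7.7945 4.1863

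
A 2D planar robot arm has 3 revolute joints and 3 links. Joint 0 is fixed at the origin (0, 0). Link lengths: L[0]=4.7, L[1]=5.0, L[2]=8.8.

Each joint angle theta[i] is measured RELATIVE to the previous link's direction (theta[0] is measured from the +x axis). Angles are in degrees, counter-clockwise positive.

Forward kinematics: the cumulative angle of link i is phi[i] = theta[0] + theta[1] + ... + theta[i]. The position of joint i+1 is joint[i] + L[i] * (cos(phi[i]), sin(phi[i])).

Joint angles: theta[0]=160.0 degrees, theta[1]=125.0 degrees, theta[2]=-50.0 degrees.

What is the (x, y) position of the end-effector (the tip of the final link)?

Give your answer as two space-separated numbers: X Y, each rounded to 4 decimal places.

Answer: -8.1699 -10.4307

Derivation:
joint[0] = (0.0000, 0.0000)  (base)
link 0: phi[0] = 160 = 160 deg
  cos(160 deg) = -0.9397, sin(160 deg) = 0.3420
  joint[1] = (0.0000, 0.0000) + 4.7 * (-0.9397, 0.3420) = (0.0000 + -4.4166, 0.0000 + 1.6075) = (-4.4166, 1.6075)
link 1: phi[1] = 160 + 125 = 285 deg
  cos(285 deg) = 0.2588, sin(285 deg) = -0.9659
  joint[2] = (-4.4166, 1.6075) + 5 * (0.2588, -0.9659) = (-4.4166 + 1.2941, 1.6075 + -4.8296) = (-3.1225, -3.2221)
link 2: phi[2] = 160 + 125 + -50 = 235 deg
  cos(235 deg) = -0.5736, sin(235 deg) = -0.8192
  joint[3] = (-3.1225, -3.2221) + 8.8 * (-0.5736, -0.8192) = (-3.1225 + -5.0475, -3.2221 + -7.2085) = (-8.1699, -10.4307)
End effector: (-8.1699, -10.4307)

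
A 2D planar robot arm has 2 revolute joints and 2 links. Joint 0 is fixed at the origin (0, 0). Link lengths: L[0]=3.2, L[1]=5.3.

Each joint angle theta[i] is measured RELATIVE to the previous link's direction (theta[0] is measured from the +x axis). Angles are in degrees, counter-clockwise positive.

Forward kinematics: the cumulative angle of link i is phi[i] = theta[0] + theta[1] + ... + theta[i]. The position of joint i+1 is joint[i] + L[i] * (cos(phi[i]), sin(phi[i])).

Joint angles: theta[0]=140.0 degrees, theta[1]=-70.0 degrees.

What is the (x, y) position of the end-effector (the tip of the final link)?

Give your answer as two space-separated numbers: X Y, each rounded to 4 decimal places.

Answer: -0.6386 7.0373

Derivation:
joint[0] = (0.0000, 0.0000)  (base)
link 0: phi[0] = 140 = 140 deg
  cos(140 deg) = -0.7660, sin(140 deg) = 0.6428
  joint[1] = (0.0000, 0.0000) + 3.2 * (-0.7660, 0.6428) = (0.0000 + -2.4513, 0.0000 + 2.0569) = (-2.4513, 2.0569)
link 1: phi[1] = 140 + -70 = 70 deg
  cos(70 deg) = 0.3420, sin(70 deg) = 0.9397
  joint[2] = (-2.4513, 2.0569) + 5.3 * (0.3420, 0.9397) = (-2.4513 + 1.8127, 2.0569 + 4.9804) = (-0.6386, 7.0373)
End effector: (-0.6386, 7.0373)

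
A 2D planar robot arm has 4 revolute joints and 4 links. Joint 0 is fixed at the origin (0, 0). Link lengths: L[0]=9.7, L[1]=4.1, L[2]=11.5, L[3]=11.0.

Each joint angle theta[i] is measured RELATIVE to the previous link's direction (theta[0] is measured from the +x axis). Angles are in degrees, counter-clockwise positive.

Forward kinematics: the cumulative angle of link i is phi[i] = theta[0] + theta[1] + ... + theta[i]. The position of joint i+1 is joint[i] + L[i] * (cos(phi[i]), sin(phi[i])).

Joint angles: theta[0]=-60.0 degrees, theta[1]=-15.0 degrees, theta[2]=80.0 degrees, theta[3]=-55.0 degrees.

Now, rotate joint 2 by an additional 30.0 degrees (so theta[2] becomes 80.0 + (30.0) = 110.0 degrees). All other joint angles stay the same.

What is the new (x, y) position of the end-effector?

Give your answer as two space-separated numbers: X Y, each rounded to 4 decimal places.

joint[0] = (0.0000, 0.0000)  (base)
link 0: phi[0] = -60 = -60 deg
  cos(-60 deg) = 0.5000, sin(-60 deg) = -0.8660
  joint[1] = (0.0000, 0.0000) + 9.7 * (0.5000, -0.8660) = (0.0000 + 4.8500, 0.0000 + -8.4004) = (4.8500, -8.4004)
link 1: phi[1] = -60 + -15 = -75 deg
  cos(-75 deg) = 0.2588, sin(-75 deg) = -0.9659
  joint[2] = (4.8500, -8.4004) + 4.1 * (0.2588, -0.9659) = (4.8500 + 1.0612, -8.4004 + -3.9603) = (5.9112, -12.3607)
link 2: phi[2] = -60 + -15 + 110 = 35 deg
  cos(35 deg) = 0.8192, sin(35 deg) = 0.5736
  joint[3] = (5.9112, -12.3607) + 11.5 * (0.8192, 0.5736) = (5.9112 + 9.4202, -12.3607 + 6.5961) = (15.3314, -5.7646)
link 3: phi[3] = -60 + -15 + 110 + -55 = -20 deg
  cos(-20 deg) = 0.9397, sin(-20 deg) = -0.3420
  joint[4] = (15.3314, -5.7646) + 11 * (0.9397, -0.3420) = (15.3314 + 10.3366, -5.7646 + -3.7622) = (25.6680, -9.5268)
End effector: (25.6680, -9.5268)

Answer: 25.6680 -9.5268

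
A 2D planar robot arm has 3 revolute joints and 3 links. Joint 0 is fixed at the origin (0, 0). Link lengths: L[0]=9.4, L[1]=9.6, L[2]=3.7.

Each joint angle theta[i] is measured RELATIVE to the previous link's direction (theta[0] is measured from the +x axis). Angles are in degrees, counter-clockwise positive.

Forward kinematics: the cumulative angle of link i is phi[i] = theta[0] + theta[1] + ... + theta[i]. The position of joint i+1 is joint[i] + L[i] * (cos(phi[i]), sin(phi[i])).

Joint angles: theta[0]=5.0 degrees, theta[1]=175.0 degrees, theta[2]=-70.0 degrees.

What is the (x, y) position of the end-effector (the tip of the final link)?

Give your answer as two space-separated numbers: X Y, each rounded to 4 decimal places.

Answer: -1.5012 4.2961

Derivation:
joint[0] = (0.0000, 0.0000)  (base)
link 0: phi[0] = 5 = 5 deg
  cos(5 deg) = 0.9962, sin(5 deg) = 0.0872
  joint[1] = (0.0000, 0.0000) + 9.4 * (0.9962, 0.0872) = (0.0000 + 9.3642, 0.0000 + 0.8193) = (9.3642, 0.8193)
link 1: phi[1] = 5 + 175 = 180 deg
  cos(180 deg) = -1.0000, sin(180 deg) = 0.0000
  joint[2] = (9.3642, 0.8193) + 9.6 * (-1.0000, 0.0000) = (9.3642 + -9.6000, 0.8193 + 0.0000) = (-0.2358, 0.8193)
link 2: phi[2] = 5 + 175 + -70 = 110 deg
  cos(110 deg) = -0.3420, sin(110 deg) = 0.9397
  joint[3] = (-0.2358, 0.8193) + 3.7 * (-0.3420, 0.9397) = (-0.2358 + -1.2655, 0.8193 + 3.4769) = (-1.5012, 4.2961)
End effector: (-1.5012, 4.2961)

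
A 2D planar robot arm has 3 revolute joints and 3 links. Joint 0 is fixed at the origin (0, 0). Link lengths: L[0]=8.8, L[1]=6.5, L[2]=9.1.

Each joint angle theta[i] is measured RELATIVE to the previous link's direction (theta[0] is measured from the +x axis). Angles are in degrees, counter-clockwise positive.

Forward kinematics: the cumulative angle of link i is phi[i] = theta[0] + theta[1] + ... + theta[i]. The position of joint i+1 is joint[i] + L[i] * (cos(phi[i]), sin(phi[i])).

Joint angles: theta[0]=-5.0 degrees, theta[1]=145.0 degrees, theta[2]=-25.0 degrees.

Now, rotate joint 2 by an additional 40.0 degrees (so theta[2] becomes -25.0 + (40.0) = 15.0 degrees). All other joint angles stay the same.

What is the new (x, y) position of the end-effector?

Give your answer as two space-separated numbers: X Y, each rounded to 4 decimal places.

Answer: -4.4602 7.2570

Derivation:
joint[0] = (0.0000, 0.0000)  (base)
link 0: phi[0] = -5 = -5 deg
  cos(-5 deg) = 0.9962, sin(-5 deg) = -0.0872
  joint[1] = (0.0000, 0.0000) + 8.8 * (0.9962, -0.0872) = (0.0000 + 8.7665, 0.0000 + -0.7670) = (8.7665, -0.7670)
link 1: phi[1] = -5 + 145 = 140 deg
  cos(140 deg) = -0.7660, sin(140 deg) = 0.6428
  joint[2] = (8.7665, -0.7670) + 6.5 * (-0.7660, 0.6428) = (8.7665 + -4.9793, -0.7670 + 4.1781) = (3.7872, 3.4111)
link 2: phi[2] = -5 + 145 + 15 = 155 deg
  cos(155 deg) = -0.9063, sin(155 deg) = 0.4226
  joint[3] = (3.7872, 3.4111) + 9.1 * (-0.9063, 0.4226) = (3.7872 + -8.2474, 3.4111 + 3.8458) = (-4.4602, 7.2570)
End effector: (-4.4602, 7.2570)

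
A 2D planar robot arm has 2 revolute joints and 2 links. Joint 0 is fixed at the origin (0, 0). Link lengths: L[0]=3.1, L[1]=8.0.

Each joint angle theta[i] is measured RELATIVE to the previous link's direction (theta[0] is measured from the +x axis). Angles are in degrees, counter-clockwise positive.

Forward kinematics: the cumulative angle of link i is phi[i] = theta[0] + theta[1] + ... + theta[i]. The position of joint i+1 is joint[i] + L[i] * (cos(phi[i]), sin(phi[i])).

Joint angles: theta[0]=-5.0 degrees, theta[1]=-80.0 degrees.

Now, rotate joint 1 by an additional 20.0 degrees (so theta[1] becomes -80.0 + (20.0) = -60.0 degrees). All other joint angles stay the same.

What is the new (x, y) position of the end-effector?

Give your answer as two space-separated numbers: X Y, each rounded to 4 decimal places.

joint[0] = (0.0000, 0.0000)  (base)
link 0: phi[0] = -5 = -5 deg
  cos(-5 deg) = 0.9962, sin(-5 deg) = -0.0872
  joint[1] = (0.0000, 0.0000) + 3.1 * (0.9962, -0.0872) = (0.0000 + 3.0882, 0.0000 + -0.2702) = (3.0882, -0.2702)
link 1: phi[1] = -5 + -60 = -65 deg
  cos(-65 deg) = 0.4226, sin(-65 deg) = -0.9063
  joint[2] = (3.0882, -0.2702) + 8 * (0.4226, -0.9063) = (3.0882 + 3.3809, -0.2702 + -7.2505) = (6.4691, -7.5206)
End effector: (6.4691, -7.5206)

Answer: 6.4691 -7.5206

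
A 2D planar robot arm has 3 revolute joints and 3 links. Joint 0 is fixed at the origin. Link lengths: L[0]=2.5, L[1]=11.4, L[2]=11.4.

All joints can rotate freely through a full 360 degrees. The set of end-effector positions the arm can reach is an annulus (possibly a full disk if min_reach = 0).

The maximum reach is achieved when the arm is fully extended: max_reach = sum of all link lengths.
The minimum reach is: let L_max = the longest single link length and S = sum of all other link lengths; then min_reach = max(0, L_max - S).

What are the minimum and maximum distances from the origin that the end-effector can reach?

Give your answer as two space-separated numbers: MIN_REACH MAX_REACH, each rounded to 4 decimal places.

Answer: 0.0000 25.3000

Derivation:
Link lengths: [2.5, 11.4, 11.4]
max_reach = 2.5 + 11.4 + 11.4 = 25.3
L_max = max([2.5, 11.4, 11.4]) = 11.4
S (sum of others) = 25.3 - 11.4 = 13.9
min_reach = max(0, 11.4 - 13.9) = max(0, -2.5) = 0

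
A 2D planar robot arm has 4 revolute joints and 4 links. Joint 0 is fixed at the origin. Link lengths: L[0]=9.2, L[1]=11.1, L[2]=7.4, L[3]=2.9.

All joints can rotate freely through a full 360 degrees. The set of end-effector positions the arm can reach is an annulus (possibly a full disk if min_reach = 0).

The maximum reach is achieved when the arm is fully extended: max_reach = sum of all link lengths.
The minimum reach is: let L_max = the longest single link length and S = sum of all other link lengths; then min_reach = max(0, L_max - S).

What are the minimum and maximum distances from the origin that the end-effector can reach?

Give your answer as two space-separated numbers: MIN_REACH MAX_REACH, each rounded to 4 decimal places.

Link lengths: [9.2, 11.1, 7.4, 2.9]
max_reach = 9.2 + 11.1 + 7.4 + 2.9 = 30.6
L_max = max([9.2, 11.1, 7.4, 2.9]) = 11.1
S (sum of others) = 30.6 - 11.1 = 19.5
min_reach = max(0, 11.1 - 19.5) = max(0, -8.4) = 0

Answer: 0.0000 30.6000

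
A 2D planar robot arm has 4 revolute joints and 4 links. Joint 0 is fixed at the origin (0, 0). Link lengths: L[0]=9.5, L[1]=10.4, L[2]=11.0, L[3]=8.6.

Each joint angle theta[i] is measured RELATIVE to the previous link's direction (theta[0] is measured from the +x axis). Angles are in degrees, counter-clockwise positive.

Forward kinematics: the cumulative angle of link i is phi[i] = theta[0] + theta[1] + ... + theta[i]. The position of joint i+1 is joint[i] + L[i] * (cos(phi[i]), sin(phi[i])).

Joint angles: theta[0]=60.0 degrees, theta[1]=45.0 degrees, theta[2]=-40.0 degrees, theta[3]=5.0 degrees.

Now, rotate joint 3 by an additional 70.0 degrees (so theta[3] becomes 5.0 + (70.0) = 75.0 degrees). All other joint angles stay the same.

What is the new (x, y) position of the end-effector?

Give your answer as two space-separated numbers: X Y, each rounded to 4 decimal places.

Answer: 0.1191 33.7702

Derivation:
joint[0] = (0.0000, 0.0000)  (base)
link 0: phi[0] = 60 = 60 deg
  cos(60 deg) = 0.5000, sin(60 deg) = 0.8660
  joint[1] = (0.0000, 0.0000) + 9.5 * (0.5000, 0.8660) = (0.0000 + 4.7500, 0.0000 + 8.2272) = (4.7500, 8.2272)
link 1: phi[1] = 60 + 45 = 105 deg
  cos(105 deg) = -0.2588, sin(105 deg) = 0.9659
  joint[2] = (4.7500, 8.2272) + 10.4 * (-0.2588, 0.9659) = (4.7500 + -2.6917, 8.2272 + 10.0456) = (2.0583, 18.2729)
link 2: phi[2] = 60 + 45 + -40 = 65 deg
  cos(65 deg) = 0.4226, sin(65 deg) = 0.9063
  joint[3] = (2.0583, 18.2729) + 11 * (0.4226, 0.9063) = (2.0583 + 4.6488, 18.2729 + 9.9694) = (6.7071, 28.2423)
link 3: phi[3] = 60 + 45 + -40 + 75 = 140 deg
  cos(140 deg) = -0.7660, sin(140 deg) = 0.6428
  joint[4] = (6.7071, 28.2423) + 8.6 * (-0.7660, 0.6428) = (6.7071 + -6.5880, 28.2423 + 5.5280) = (0.1191, 33.7702)
End effector: (0.1191, 33.7702)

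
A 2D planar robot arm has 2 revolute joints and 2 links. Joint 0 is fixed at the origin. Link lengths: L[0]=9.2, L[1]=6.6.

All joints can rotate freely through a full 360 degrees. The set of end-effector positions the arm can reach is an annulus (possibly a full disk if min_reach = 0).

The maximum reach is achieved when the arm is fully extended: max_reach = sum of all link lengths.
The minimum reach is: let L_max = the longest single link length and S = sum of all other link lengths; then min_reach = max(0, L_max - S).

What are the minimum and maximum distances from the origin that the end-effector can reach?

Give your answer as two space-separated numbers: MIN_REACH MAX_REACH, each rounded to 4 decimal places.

Link lengths: [9.2, 6.6]
max_reach = 9.2 + 6.6 = 15.8
L_max = max([9.2, 6.6]) = 9.2
S (sum of others) = 15.8 - 9.2 = 6.6
min_reach = max(0, 9.2 - 6.6) = max(0, 2.6) = 2.6

Answer: 2.6000 15.8000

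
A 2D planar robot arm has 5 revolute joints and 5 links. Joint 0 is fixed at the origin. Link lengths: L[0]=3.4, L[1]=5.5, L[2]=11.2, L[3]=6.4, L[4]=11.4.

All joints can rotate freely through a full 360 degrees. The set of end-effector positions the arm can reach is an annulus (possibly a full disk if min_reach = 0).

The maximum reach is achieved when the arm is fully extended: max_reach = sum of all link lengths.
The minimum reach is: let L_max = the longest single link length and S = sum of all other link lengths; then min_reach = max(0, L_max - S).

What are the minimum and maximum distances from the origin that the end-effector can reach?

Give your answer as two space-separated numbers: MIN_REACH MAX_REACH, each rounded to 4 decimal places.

Answer: 0.0000 37.9000

Derivation:
Link lengths: [3.4, 5.5, 11.2, 6.4, 11.4]
max_reach = 3.4 + 5.5 + 11.2 + 6.4 + 11.4 = 37.9
L_max = max([3.4, 5.5, 11.2, 6.4, 11.4]) = 11.4
S (sum of others) = 37.9 - 11.4 = 26.5
min_reach = max(0, 11.4 - 26.5) = max(0, -15.1) = 0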